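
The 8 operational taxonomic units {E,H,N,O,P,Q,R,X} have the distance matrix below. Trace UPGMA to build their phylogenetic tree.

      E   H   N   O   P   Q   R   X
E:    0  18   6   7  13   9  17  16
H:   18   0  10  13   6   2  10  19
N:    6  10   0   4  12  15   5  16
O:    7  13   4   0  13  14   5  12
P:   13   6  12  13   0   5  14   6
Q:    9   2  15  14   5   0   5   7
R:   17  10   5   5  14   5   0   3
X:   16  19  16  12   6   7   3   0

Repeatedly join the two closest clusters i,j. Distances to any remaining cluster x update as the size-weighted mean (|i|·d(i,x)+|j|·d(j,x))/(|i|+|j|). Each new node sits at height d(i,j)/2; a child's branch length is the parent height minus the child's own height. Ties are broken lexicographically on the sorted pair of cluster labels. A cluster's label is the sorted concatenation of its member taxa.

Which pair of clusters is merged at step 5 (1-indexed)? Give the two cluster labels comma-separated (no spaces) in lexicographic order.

1. join H+Q (d=2) ⇒ HQ; edges |H|=1, |Q|=1
  updated: d(E,HQ)=27/2, d(HQ,N)=25/2, d(HQ,O)=27/2, d(HQ,P)=11/2, d(HQ,R)=15/2, d(HQ,X)=13
2. join R+X (d=3) ⇒ RX; edges |R|=3/2, |X|=3/2
  updated: d(E,RX)=33/2, d(HQ,RX)=41/4, d(N,RX)=21/2, d(O,RX)=17/2, d(P,RX)=10
3. join N+O (d=4) ⇒ NO; edges |N|=2, |O|=2
  updated: d(E,NO)=13/2, d(HQ,NO)=13, d(NO,P)=25/2, d(NO,RX)=19/2
4. join HQ+P (d=11/2) ⇒ HPQ; edges |HQ|=7/4, |P|=11/4
  updated: d(E,HPQ)=40/3, d(HPQ,NO)=77/6, d(HPQ,RX)=61/6
5. join E+NO (d=13/2) ⇒ ENO; edges |E|=13/4, |NO|=5/4
  updated: d(ENO,HPQ)=13, d(ENO,RX)=71/6
6. join HPQ+RX (d=61/6) ⇒ HPQRX; edges |HPQ|=7/3, |RX|=43/12
  updated: d(ENO,HPQRX)=188/15
7. join ENO+HPQRX (d=188/15) ⇒ EHNOPQRX; edges |ENO|=181/60, |HPQRX|=71/60
final tree: ((E:13/4,(N:2,O:2):5/4):181/60,(((H:1,Q:1):7/4,P:11/4):7/3,(R:3/2,X:3/2):43/12):71/60)
total length: 1687/60

E,NO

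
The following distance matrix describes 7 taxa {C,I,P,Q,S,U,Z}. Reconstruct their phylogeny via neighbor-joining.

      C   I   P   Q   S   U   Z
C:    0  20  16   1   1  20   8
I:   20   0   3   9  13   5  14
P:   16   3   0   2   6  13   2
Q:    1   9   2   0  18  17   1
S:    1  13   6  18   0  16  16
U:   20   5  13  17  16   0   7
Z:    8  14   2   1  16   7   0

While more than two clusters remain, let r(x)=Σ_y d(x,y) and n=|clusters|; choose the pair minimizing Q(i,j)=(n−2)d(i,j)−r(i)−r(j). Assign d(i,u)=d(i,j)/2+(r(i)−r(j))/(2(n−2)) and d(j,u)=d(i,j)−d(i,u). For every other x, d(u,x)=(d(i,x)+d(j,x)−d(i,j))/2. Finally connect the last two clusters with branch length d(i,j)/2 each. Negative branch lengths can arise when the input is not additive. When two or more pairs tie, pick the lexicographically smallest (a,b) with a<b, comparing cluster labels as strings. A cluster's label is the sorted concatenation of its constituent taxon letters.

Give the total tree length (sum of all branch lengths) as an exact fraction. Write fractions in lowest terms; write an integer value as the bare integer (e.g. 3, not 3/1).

1. join C+S (d=1, Q=-131) ⇒ CS; edges |C|=1/10, |S|=9/10
  updated: d(CS,I)=16, d(CS,P)=21/2, d(CS,Q)=9, d(CS,U)=35/2, d(CS,Z)=23/2
2. join I+U (d=5, Q=-173/2) ⇒ IU; edges |I|=15/16, |U|=65/16
  updated: d(CS,IU)=57/4, d(IU,P)=11/2, d(IU,Q)=21/2, d(IU,Z)=8
3. join Q+Z (d=1, Q=-42) ⇒ QZ; edges |Q|=1/2, |Z|=1/2
  updated: d(CS,QZ)=39/4, d(IU,QZ)=35/4, d(P,QZ)=3/2
4. join CS+QZ (d=39/4, Q=-35) ⇒ CQSZ; edges |CS|=17/2, |QZ|=5/4
  updated: d(CQSZ,IU)=53/8, d(CQSZ,P)=9/8
5. join CQSZ+IU (d=53/8, Q=-53/4) ⇒ CIQSUZ; edges |CQSZ|=9/8, |IU|=11/2
  updated: d(CIQSUZ,P)=0
6. join CIQSUZ+P (d=0) ⇒ CIPQSUZ; edges |CIQSUZ|=0, |P|=0
final tree: ((((C:1/10,S:9/10):17/2,(Q:1/2,Z:1/2):5/4):9/8,(I:15/16,U:65/16):11/2):0,P:0)
total length: 187/8

187/8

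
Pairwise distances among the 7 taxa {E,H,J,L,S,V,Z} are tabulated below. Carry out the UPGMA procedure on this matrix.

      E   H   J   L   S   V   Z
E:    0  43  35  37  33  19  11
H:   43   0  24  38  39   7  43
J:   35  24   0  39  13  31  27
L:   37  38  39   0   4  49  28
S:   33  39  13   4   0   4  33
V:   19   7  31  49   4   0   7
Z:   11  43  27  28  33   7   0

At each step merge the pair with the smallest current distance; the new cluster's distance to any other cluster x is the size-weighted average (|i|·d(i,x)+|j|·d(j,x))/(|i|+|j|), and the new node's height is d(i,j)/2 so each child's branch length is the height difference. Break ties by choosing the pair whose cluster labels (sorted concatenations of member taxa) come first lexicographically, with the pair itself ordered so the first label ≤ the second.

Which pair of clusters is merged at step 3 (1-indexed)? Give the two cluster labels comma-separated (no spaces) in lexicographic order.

E,Z

iteration 1: select L,S (d=4); attach at lengths (2, 2); label the merged cluster LS
  updated: d(E,LS)=35, d(H,LS)=77/2, d(J,LS)=26, d(LS,V)=53/2, d(LS,Z)=61/2
iteration 2: select H,V (d=7); attach at lengths (7/2, 7/2); label the merged cluster HV
  updated: d(E,HV)=31, d(HV,J)=55/2, d(HV,LS)=65/2, d(HV,Z)=25
iteration 3: select E,Z (d=11); attach at lengths (11/2, 11/2); label the merged cluster EZ
  updated: d(EZ,HV)=28, d(EZ,J)=31, d(EZ,LS)=131/4
iteration 4: select J,LS (d=26); attach at lengths (13, 11); label the merged cluster JLS
  updated: d(EZ,JLS)=193/6, d(HV,JLS)=185/6
iteration 5: select EZ,HV (d=28); attach at lengths (17/2, 21/2); label the merged cluster EHVZ
  updated: d(EHVZ,JLS)=63/2
iteration 6: select EHVZ,JLS (d=63/2); attach at lengths (7/4, 11/4); label the merged cluster EHJLSVZ
final tree: (((E:11/2,Z:11/2):17/2,(H:7/2,V:7/2):21/2):7/4,(J:13,(L:2,S:2):11):11/4)
total length: 139/2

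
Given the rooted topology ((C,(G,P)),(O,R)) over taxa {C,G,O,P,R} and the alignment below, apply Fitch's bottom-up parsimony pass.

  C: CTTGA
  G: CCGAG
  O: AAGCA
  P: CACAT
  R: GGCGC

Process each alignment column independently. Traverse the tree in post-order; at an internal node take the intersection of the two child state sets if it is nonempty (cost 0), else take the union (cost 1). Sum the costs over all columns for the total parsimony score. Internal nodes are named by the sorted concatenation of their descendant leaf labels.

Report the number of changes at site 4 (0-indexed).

[col 0] GP: children G:{C}, P:{C} ∩→ {C}; cost 0
[col 0] CGP: children C:{C}, GP:{C} ∩→ {C}; cost 0
[col 0] OR: children O:{A}, R:{G} ∪→ {A,G}; cost 1
[col 0] CGOPR: children CGP:{C}, OR:{A,G} ∪→ {A,C,G}; cost 1
[col 1] GP: children G:{C}, P:{A} ∪→ {A,C}; cost 1
[col 1] CGP: children C:{T}, GP:{A,C} ∪→ {A,C,T}; cost 1
[col 1] OR: children O:{A}, R:{G} ∪→ {A,G}; cost 1
[col 1] CGOPR: children CGP:{A,C,T}, OR:{A,G} ∩→ {A}; cost 0
[col 2] GP: children G:{G}, P:{C} ∪→ {C,G}; cost 1
[col 2] CGP: children C:{T}, GP:{C,G} ∪→ {C,G,T}; cost 1
[col 2] OR: children O:{G}, R:{C} ∪→ {C,G}; cost 1
[col 2] CGOPR: children CGP:{C,G,T}, OR:{C,G} ∩→ {C,G}; cost 0
[col 3] GP: children G:{A}, P:{A} ∩→ {A}; cost 0
[col 3] CGP: children C:{G}, GP:{A} ∪→ {A,G}; cost 1
[col 3] OR: children O:{C}, R:{G} ∪→ {C,G}; cost 1
[col 3] CGOPR: children CGP:{A,G}, OR:{C,G} ∩→ {G}; cost 0
[col 4] GP: children G:{G}, P:{T} ∪→ {G,T}; cost 1
[col 4] CGP: children C:{A}, GP:{G,T} ∪→ {A,G,T}; cost 1
[col 4] OR: children O:{A}, R:{C} ∪→ {A,C}; cost 1
[col 4] CGOPR: children CGP:{A,G,T}, OR:{A,C} ∩→ {A}; cost 0
per-site changes: [2, 3, 3, 2, 3]; total = 13

3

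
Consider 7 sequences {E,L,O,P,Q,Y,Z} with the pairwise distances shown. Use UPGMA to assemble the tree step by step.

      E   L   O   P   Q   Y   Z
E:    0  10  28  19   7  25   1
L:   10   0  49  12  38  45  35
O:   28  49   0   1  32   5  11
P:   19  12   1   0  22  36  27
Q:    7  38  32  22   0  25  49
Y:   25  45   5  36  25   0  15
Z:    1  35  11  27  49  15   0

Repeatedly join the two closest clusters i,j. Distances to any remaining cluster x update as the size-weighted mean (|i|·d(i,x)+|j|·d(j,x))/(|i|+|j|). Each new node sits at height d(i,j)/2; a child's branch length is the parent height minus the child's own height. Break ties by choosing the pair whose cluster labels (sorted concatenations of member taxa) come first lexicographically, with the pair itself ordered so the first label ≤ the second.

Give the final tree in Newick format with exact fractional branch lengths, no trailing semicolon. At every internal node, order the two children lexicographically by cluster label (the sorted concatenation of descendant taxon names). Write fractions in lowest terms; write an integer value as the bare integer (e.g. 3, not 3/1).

(((((E:1/2,Z:1/2):19/2,Y:10):1/2,(O:1/2,P:1/2):10):3,Q:27/2):9/4,L:63/4)

step 1: merge (E,Z) at d=1; branch lengths E→1/2, Z→1/2; new cluster EZ
  updated: d(EZ,L)=45/2, d(EZ,O)=39/2, d(EZ,P)=23, d(EZ,Q)=28, d(EZ,Y)=20
step 2: merge (O,P) at d=1; branch lengths O→1/2, P→1/2; new cluster OP
  updated: d(EZ,OP)=85/4, d(L,OP)=61/2, d(OP,Q)=27, d(OP,Y)=41/2
step 3: merge (EZ,Y) at d=20; branch lengths EZ→19/2, Y→10; new cluster EYZ
  updated: d(EYZ,L)=30, d(EYZ,OP)=21, d(EYZ,Q)=27
step 4: merge (EYZ,OP) at d=21; branch lengths EYZ→1/2, OP→10; new cluster EOPYZ
  updated: d(EOPYZ,L)=151/5, d(EOPYZ,Q)=27
step 5: merge (EOPYZ,Q) at d=27; branch lengths EOPYZ→3, Q→27/2; new cluster EOPQYZ
  updated: d(EOPQYZ,L)=63/2
step 6: merge (EOPQYZ,L) at d=63/2; branch lengths EOPQYZ→9/4, L→63/4; new cluster ELOPQYZ
final tree: (((((E:1/2,Z:1/2):19/2,Y:10):1/2,(O:1/2,P:1/2):10):3,Q:27/2):9/4,L:63/4)
total length: 133/2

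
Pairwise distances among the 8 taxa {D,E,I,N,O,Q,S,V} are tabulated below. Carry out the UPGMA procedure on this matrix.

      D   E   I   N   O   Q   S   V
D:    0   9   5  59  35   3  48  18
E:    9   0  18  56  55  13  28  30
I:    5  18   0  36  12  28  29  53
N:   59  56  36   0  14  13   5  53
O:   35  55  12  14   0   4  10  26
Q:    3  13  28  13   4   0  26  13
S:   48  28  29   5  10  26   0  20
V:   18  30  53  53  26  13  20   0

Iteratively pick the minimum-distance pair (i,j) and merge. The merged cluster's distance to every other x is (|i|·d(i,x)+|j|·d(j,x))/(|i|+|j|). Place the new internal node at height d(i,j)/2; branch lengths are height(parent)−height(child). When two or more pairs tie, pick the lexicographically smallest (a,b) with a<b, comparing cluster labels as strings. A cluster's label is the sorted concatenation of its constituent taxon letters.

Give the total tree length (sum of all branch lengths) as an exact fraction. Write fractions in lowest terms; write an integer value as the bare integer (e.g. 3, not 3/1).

3347/48

iteration 1: select D,Q (d=3); attach at lengths (3/2, 3/2); label the merged cluster DQ
  updated: d(DQ,E)=11, d(DQ,I)=33/2, d(DQ,N)=36, d(DQ,O)=39/2, d(DQ,S)=37, d(DQ,V)=31/2
iteration 2: select N,S (d=5); attach at lengths (5/2, 5/2); label the merged cluster NS
  updated: d(DQ,NS)=73/2, d(E,NS)=42, d(I,NS)=65/2, d(NS,O)=12, d(NS,V)=73/2
iteration 3: select DQ,E (d=11); attach at lengths (4, 11/2); label the merged cluster DEQ
  updated: d(DEQ,I)=17, d(DEQ,NS)=115/3, d(DEQ,O)=94/3, d(DEQ,V)=61/3
iteration 4: select I,O (d=12); attach at lengths (6, 6); label the merged cluster IO
  updated: d(DEQ,IO)=145/6, d(IO,NS)=89/4, d(IO,V)=79/2
iteration 5: select DEQ,V (d=61/3); attach at lengths (14/3, 61/6); label the merged cluster DEQV
  updated: d(DEQV,IO)=28, d(DEQV,NS)=303/8
iteration 6: select IO,NS (d=89/4); attach at lengths (41/8, 69/8); label the merged cluster INOS
  updated: d(DEQV,INOS)=527/16
iteration 7: select DEQV,INOS (d=527/16); attach at lengths (605/96, 171/32); label the merged cluster DEINOQSV
final tree: ((((D:3/2,Q:3/2):4,E:11/2):14/3,V:61/6):605/96,((I:6,O:6):41/8,(N:5/2,S:5/2):69/8):171/32)
total length: 3347/48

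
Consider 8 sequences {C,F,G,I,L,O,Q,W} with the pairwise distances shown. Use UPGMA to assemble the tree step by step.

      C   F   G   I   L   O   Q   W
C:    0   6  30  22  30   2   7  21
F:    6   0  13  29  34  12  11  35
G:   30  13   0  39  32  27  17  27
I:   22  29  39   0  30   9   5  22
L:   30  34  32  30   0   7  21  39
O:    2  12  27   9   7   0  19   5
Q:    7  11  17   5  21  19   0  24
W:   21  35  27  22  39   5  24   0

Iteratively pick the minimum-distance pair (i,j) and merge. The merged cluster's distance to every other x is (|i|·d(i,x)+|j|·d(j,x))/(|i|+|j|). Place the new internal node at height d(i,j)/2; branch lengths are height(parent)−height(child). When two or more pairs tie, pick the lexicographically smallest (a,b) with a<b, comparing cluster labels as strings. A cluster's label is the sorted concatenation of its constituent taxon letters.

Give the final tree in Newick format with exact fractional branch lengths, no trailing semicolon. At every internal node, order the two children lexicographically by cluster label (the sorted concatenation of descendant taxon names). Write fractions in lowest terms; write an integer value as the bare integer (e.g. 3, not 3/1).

((((((C:1,O:1):7/2,F:9/2):43/12,(I:5/2,Q:5/2):67/12):157/60,W:107/10):41/20,G:51/4):29/28,L:193/14)

1. join C+O (d=2) ⇒ CO; edges |C|=1, |O|=1
  updated: d(CO,F)=9, d(CO,G)=57/2, d(CO,I)=31/2, d(CO,L)=37/2, d(CO,Q)=13, d(CO,W)=13
2. join I+Q (d=5) ⇒ IQ; edges |I|=5/2, |Q|=5/2
  updated: d(CO,IQ)=57/4, d(F,IQ)=20, d(G,IQ)=28, d(IQ,L)=51/2, d(IQ,W)=23
3. join CO+F (d=9) ⇒ CFO; edges |CO|=7/2, |F|=9/2
  updated: d(CFO,G)=70/3, d(CFO,IQ)=97/6, d(CFO,L)=71/3, d(CFO,W)=61/3
4. join CFO+IQ (d=97/6) ⇒ CFIOQ; edges |CFO|=43/12, |IQ|=67/12
  updated: d(CFIOQ,G)=126/5, d(CFIOQ,L)=122/5, d(CFIOQ,W)=107/5
5. join CFIOQ+W (d=107/5) ⇒ CFIOQW; edges |CFIOQ|=157/60, |W|=107/10
  updated: d(CFIOQW,G)=51/2, d(CFIOQW,L)=161/6
6. join CFIOQW+G (d=51/2) ⇒ CFGIOQW; edges |CFIOQW|=41/20, |G|=51/4
  updated: d(CFGIOQW,L)=193/7
7. join CFGIOQW+L (d=193/7) ⇒ CFGILOQW; edges |CFGIOQW|=29/28, |L|=193/14
final tree: ((((((C:1,O:1):7/2,F:9/2):43/12,(I:5/2,Q:5/2):67/12):157/60,W:107/10):41/20,G:51/4):29/28,L:193/14)
total length: 7046/105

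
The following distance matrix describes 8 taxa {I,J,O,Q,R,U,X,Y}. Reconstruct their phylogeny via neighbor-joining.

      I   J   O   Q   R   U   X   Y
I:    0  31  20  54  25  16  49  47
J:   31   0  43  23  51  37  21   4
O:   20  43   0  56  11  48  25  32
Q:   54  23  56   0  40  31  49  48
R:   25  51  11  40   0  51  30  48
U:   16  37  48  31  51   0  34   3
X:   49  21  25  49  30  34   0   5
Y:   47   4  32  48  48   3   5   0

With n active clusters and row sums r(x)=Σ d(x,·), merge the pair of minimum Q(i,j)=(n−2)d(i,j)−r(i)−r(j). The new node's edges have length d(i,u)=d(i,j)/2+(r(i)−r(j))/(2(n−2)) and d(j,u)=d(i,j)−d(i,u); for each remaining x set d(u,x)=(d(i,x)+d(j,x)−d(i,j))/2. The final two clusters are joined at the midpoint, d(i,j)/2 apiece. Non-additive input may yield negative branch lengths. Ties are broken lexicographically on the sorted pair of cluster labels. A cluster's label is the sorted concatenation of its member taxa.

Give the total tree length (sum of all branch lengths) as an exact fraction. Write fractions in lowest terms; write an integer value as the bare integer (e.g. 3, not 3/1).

1. join O+R (d=11, Q=-425) ⇒ OR; edges |O|=15/4, |R|=29/4
  updated: d(I,OR)=17, d(J,OR)=83/2, d(OR,Q)=85/2, d(OR,U)=44, d(OR,X)=22, d(OR,Y)=69/2
2. join I+OR (d=17, Q=-661/2) ⇒ IOR; edges |I|=39/4, |OR|=29/4
  updated: d(IOR,J)=111/4, d(IOR,Q)=159/4, d(IOR,U)=43/2, d(IOR,X)=27, d(IOR,Y)=129/4
3. join J+Q (d=23, Q=-423/2) ⇒ JQ; edges |J|=7/4, |Q|=85/4
  updated: d(IOR,JQ)=89/4, d(JQ,U)=45/2, d(JQ,X)=47/2, d(JQ,Y)=29/2
4. join X+Y (d=5, Q=-517/4) ⇒ XY; edges |X|=199/24, |Y|=-79/24
  updated: d(IOR,XY)=217/8, d(JQ,XY)=33/2, d(U,XY)=16
5. join IOR+U (d=43/2, Q=-703/8) ⇒ IORU; edges |IOR|=431/32, |U|=257/32
  updated: d(IORU,JQ)=93/8, d(IORU,XY)=173/16
6. join IORU+JQ (d=93/8, Q=-623/16) ⇒ IJOQRU; edges |IORU|=95/32, |JQ|=277/32
  updated: d(IJOQRU,XY)=251/32
7. join IJOQRU+XY (d=251/32) ⇒ IJOQRUXY; edges |IJOQRU|=251/64, |XY|=251/64
final tree: ((((I:39/4,(O:15/4,R:29/4):29/4):431/32,U:257/32):95/32,(J:7/4,Q:85/4):277/32):251/64,(X:199/24,Y:-79/24):251/64)
total length: 3103/32

3103/32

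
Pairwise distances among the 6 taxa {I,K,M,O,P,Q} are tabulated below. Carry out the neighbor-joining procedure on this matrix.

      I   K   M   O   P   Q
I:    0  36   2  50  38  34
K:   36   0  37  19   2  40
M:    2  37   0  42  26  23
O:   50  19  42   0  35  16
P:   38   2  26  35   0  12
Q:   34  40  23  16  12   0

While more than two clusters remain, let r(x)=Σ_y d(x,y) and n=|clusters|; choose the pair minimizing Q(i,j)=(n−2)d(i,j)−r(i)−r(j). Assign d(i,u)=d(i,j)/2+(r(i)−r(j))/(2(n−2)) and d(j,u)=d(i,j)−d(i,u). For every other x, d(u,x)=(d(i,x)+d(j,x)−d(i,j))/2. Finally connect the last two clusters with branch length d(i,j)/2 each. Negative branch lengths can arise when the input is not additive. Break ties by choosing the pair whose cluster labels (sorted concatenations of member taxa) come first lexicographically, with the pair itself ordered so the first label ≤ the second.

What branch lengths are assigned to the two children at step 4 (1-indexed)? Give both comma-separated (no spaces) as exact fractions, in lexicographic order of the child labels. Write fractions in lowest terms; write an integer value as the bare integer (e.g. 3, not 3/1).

step 1: merge (I,M) at d=2, Q=-282; branch lengths I→19/4, M→-11/4; new cluster IM
  updated: d(IM,K)=71/2, d(IM,O)=45, d(IM,P)=31, d(IM,Q)=55/2
step 2: merge (K,P) at d=2, Q=-341/2; branch lengths K→15/4, P→-7/4; new cluster KP
  updated: d(IM,KP)=129/4, d(KP,O)=26, d(KP,Q)=25
step 3: merge (IM,KP) at d=129/4, Q=-247/2; branch lengths IM→43/2, KP→43/4; new cluster IKMP
  updated: d(IKMP,O)=155/8, d(IKMP,Q)=81/8
step 4: merge (IKMP,O) at d=155/8, Q=-91/2; branch lengths IKMP→27/4, O→101/8; new cluster IKMOP
  updated: d(IKMOP,Q)=27/8
step 5: merge (IKMOP,Q) at d=27/8; branch lengths IKMOP→27/16, Q→27/16; new cluster IKMOPQ
final tree: ((((I:19/4,M:-11/4):43/2,(K:15/4,P:-7/4):43/4):27/4,O:101/8):27/16,Q:27/16)
total length: 59

27/4,101/8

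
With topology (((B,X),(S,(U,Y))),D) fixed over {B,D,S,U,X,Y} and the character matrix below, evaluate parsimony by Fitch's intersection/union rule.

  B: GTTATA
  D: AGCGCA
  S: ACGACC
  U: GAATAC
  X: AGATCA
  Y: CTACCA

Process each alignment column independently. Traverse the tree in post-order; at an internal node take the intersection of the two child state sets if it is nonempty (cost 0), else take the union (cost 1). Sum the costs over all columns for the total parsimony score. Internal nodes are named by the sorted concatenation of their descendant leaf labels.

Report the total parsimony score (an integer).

18

site 0, node BX: B={G} ∪ X={A} → {A,G} (+1)
site 0, node UY: U={G} ∪ Y={C} → {C,G} (+1)
site 0, node SUY: S={A} ∪ UY={C,G} → {A,C,G} (+1)
site 0, node BSUXY: BX={A,G} ∩ SUY={A,C,G} → {A,G} (+0)
site 0, node BDSUXY: BSUXY={A,G} ∩ D={A} → {A} (+0)
site 1, node BX: B={T} ∪ X={G} → {G,T} (+1)
site 1, node UY: U={A} ∪ Y={T} → {A,T} (+1)
site 1, node SUY: S={C} ∪ UY={A,T} → {A,C,T} (+1)
site 1, node BSUXY: BX={G,T} ∩ SUY={A,C,T} → {T} (+0)
site 1, node BDSUXY: BSUXY={T} ∪ D={G} → {G,T} (+1)
site 2, node BX: B={T} ∪ X={A} → {A,T} (+1)
site 2, node UY: U={A} ∩ Y={A} → {A} (+0)
site 2, node SUY: S={G} ∪ UY={A} → {A,G} (+1)
site 2, node BSUXY: BX={A,T} ∩ SUY={A,G} → {A} (+0)
site 2, node BDSUXY: BSUXY={A} ∪ D={C} → {A,C} (+1)
site 3, node BX: B={A} ∪ X={T} → {A,T} (+1)
site 3, node UY: U={T} ∪ Y={C} → {C,T} (+1)
site 3, node SUY: S={A} ∪ UY={C,T} → {A,C,T} (+1)
site 3, node BSUXY: BX={A,T} ∩ SUY={A,C,T} → {A,T} (+0)
site 3, node BDSUXY: BSUXY={A,T} ∪ D={G} → {A,G,T} (+1)
site 4, node BX: B={T} ∪ X={C} → {C,T} (+1)
site 4, node UY: U={A} ∪ Y={C} → {A,C} (+1)
site 4, node SUY: S={C} ∩ UY={A,C} → {C} (+0)
site 4, node BSUXY: BX={C,T} ∩ SUY={C} → {C} (+0)
site 4, node BDSUXY: BSUXY={C} ∩ D={C} → {C} (+0)
site 5, node BX: B={A} ∩ X={A} → {A} (+0)
site 5, node UY: U={C} ∪ Y={A} → {A,C} (+1)
site 5, node SUY: S={C} ∩ UY={A,C} → {C} (+0)
site 5, node BSUXY: BX={A} ∪ SUY={C} → {A,C} (+1)
site 5, node BDSUXY: BSUXY={A,C} ∩ D={A} → {A} (+0)
per-site changes: [3, 4, 3, 4, 2, 2]; total = 18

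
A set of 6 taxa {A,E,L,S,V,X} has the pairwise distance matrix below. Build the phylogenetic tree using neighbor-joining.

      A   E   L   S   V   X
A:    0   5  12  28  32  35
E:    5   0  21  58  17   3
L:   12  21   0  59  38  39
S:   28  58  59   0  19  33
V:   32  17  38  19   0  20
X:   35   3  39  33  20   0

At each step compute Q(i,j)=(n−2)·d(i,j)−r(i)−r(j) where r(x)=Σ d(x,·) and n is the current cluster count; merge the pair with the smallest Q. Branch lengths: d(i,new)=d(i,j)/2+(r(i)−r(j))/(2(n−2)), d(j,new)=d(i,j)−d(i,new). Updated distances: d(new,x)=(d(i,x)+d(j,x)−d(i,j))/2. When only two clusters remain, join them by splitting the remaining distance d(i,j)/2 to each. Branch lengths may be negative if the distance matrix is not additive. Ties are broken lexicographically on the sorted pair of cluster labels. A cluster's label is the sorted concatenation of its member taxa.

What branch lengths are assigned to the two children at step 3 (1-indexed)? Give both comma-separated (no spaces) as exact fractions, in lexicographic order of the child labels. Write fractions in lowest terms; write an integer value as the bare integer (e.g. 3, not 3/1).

151/16,-39/16

iteration 1: select S,V (d=19, Q=-247); attach at lengths (147/8, 5/8); label the merged cluster SV
  updated: d(A,SV)=41/2, d(E,SV)=28, d(L,SV)=39, d(SV,X)=17
iteration 2: select A,L (d=12, Q=-295/2); attach at lengths (-5/12, 149/12); label the merged cluster AL
  updated: d(AL,E)=7, d(AL,SV)=95/4, d(AL,X)=31
iteration 3: select AL,E (d=7, Q=-343/4); attach at lengths (151/16, -39/16); label the merged cluster AEL
  updated: d(AEL,SV)=179/8, d(AEL,X)=27/2
iteration 4: select AEL,SV (d=179/8, Q=-423/8); attach at lengths (151/16, 207/16); label the merged cluster AELSV
  updated: d(AELSV,X)=65/16
iteration 5: select AELSV,X (d=65/16); attach at lengths (65/32, 65/32); label the merged cluster AELSVX
final tree: ((((A:-5/12,L:149/12):151/16,E:-39/16):151/16,(S:147/8,V:5/8):207/16):65/32,X:65/32)
total length: 1031/16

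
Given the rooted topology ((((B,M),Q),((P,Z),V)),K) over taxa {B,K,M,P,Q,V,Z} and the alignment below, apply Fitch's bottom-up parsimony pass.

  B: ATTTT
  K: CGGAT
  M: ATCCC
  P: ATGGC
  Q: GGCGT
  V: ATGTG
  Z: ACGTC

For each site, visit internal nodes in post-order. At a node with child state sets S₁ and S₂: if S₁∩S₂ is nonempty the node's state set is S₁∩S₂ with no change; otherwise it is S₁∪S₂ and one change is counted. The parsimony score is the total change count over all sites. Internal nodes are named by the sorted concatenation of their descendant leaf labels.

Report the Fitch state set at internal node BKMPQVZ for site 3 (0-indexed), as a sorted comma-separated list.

A,T

[col 0] BM: children B:{A}, M:{A} ∩→ {A}; cost 0
[col 0] BMQ: children BM:{A}, Q:{G} ∪→ {A,G}; cost 1
[col 0] PZ: children P:{A}, Z:{A} ∩→ {A}; cost 0
[col 0] PVZ: children PZ:{A}, V:{A} ∩→ {A}; cost 0
[col 0] BMPQVZ: children BMQ:{A,G}, PVZ:{A} ∩→ {A}; cost 0
[col 0] BKMPQVZ: children BMPQVZ:{A}, K:{C} ∪→ {A,C}; cost 1
[col 1] BM: children B:{T}, M:{T} ∩→ {T}; cost 0
[col 1] BMQ: children BM:{T}, Q:{G} ∪→ {G,T}; cost 1
[col 1] PZ: children P:{T}, Z:{C} ∪→ {C,T}; cost 1
[col 1] PVZ: children PZ:{C,T}, V:{T} ∩→ {T}; cost 0
[col 1] BMPQVZ: children BMQ:{G,T}, PVZ:{T} ∩→ {T}; cost 0
[col 1] BKMPQVZ: children BMPQVZ:{T}, K:{G} ∪→ {G,T}; cost 1
[col 2] BM: children B:{T}, M:{C} ∪→ {C,T}; cost 1
[col 2] BMQ: children BM:{C,T}, Q:{C} ∩→ {C}; cost 0
[col 2] PZ: children P:{G}, Z:{G} ∩→ {G}; cost 0
[col 2] PVZ: children PZ:{G}, V:{G} ∩→ {G}; cost 0
[col 2] BMPQVZ: children BMQ:{C}, PVZ:{G} ∪→ {C,G}; cost 1
[col 2] BKMPQVZ: children BMPQVZ:{C,G}, K:{G} ∩→ {G}; cost 0
[col 3] BM: children B:{T}, M:{C} ∪→ {C,T}; cost 1
[col 3] BMQ: children BM:{C,T}, Q:{G} ∪→ {C,G,T}; cost 1
[col 3] PZ: children P:{G}, Z:{T} ∪→ {G,T}; cost 1
[col 3] PVZ: children PZ:{G,T}, V:{T} ∩→ {T}; cost 0
[col 3] BMPQVZ: children BMQ:{C,G,T}, PVZ:{T} ∩→ {T}; cost 0
[col 3] BKMPQVZ: children BMPQVZ:{T}, K:{A} ∪→ {A,T}; cost 1
[col 4] BM: children B:{T}, M:{C} ∪→ {C,T}; cost 1
[col 4] BMQ: children BM:{C,T}, Q:{T} ∩→ {T}; cost 0
[col 4] PZ: children P:{C}, Z:{C} ∩→ {C}; cost 0
[col 4] PVZ: children PZ:{C}, V:{G} ∪→ {C,G}; cost 1
[col 4] BMPQVZ: children BMQ:{T}, PVZ:{C,G} ∪→ {C,G,T}; cost 1
[col 4] BKMPQVZ: children BMPQVZ:{C,G,T}, K:{T} ∩→ {T}; cost 0
per-site changes: [2, 3, 2, 4, 3]; total = 14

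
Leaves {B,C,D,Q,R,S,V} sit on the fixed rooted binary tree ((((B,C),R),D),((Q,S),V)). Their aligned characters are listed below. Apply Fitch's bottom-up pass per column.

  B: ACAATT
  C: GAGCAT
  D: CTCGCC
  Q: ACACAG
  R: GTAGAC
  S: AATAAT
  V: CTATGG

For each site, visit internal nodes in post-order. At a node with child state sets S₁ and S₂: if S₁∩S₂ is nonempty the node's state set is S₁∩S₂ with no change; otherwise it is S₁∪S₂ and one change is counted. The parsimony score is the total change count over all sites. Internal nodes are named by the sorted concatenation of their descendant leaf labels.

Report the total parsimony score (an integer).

21

site 0, node BC: B={A} ∪ C={G} → {A,G} (+1)
site 0, node BCR: BC={A,G} ∩ R={G} → {G} (+0)
site 0, node BCDR: BCR={G} ∪ D={C} → {C,G} (+1)
site 0, node QS: Q={A} ∩ S={A} → {A} (+0)
site 0, node QSV: QS={A} ∪ V={C} → {A,C} (+1)
site 0, node BCDQRSV: BCDR={C,G} ∩ QSV={A,C} → {C} (+0)
site 1, node BC: B={C} ∪ C={A} → {A,C} (+1)
site 1, node BCR: BC={A,C} ∪ R={T} → {A,C,T} (+1)
site 1, node BCDR: BCR={A,C,T} ∩ D={T} → {T} (+0)
site 1, node QS: Q={C} ∪ S={A} → {A,C} (+1)
site 1, node QSV: QS={A,C} ∪ V={T} → {A,C,T} (+1)
site 1, node BCDQRSV: BCDR={T} ∩ QSV={A,C,T} → {T} (+0)
site 2, node BC: B={A} ∪ C={G} → {A,G} (+1)
site 2, node BCR: BC={A,G} ∩ R={A} → {A} (+0)
site 2, node BCDR: BCR={A} ∪ D={C} → {A,C} (+1)
site 2, node QS: Q={A} ∪ S={T} → {A,T} (+1)
site 2, node QSV: QS={A,T} ∩ V={A} → {A} (+0)
site 2, node BCDQRSV: BCDR={A,C} ∩ QSV={A} → {A} (+0)
site 3, node BC: B={A} ∪ C={C} → {A,C} (+1)
site 3, node BCR: BC={A,C} ∪ R={G} → {A,C,G} (+1)
site 3, node BCDR: BCR={A,C,G} ∩ D={G} → {G} (+0)
site 3, node QS: Q={C} ∪ S={A} → {A,C} (+1)
site 3, node QSV: QS={A,C} ∪ V={T} → {A,C,T} (+1)
site 3, node BCDQRSV: BCDR={G} ∪ QSV={A,C,T} → {A,C,G,T} (+1)
site 4, node BC: B={T} ∪ C={A} → {A,T} (+1)
site 4, node BCR: BC={A,T} ∩ R={A} → {A} (+0)
site 4, node BCDR: BCR={A} ∪ D={C} → {A,C} (+1)
site 4, node QS: Q={A} ∩ S={A} → {A} (+0)
site 4, node QSV: QS={A} ∪ V={G} → {A,G} (+1)
site 4, node BCDQRSV: BCDR={A,C} ∩ QSV={A,G} → {A} (+0)
site 5, node BC: B={T} ∩ C={T} → {T} (+0)
site 5, node BCR: BC={T} ∪ R={C} → {C,T} (+1)
site 5, node BCDR: BCR={C,T} ∩ D={C} → {C} (+0)
site 5, node QS: Q={G} ∪ S={T} → {G,T} (+1)
site 5, node QSV: QS={G,T} ∩ V={G} → {G} (+0)
site 5, node BCDQRSV: BCDR={C} ∪ QSV={G} → {C,G} (+1)
per-site changes: [3, 4, 3, 5, 3, 3]; total = 21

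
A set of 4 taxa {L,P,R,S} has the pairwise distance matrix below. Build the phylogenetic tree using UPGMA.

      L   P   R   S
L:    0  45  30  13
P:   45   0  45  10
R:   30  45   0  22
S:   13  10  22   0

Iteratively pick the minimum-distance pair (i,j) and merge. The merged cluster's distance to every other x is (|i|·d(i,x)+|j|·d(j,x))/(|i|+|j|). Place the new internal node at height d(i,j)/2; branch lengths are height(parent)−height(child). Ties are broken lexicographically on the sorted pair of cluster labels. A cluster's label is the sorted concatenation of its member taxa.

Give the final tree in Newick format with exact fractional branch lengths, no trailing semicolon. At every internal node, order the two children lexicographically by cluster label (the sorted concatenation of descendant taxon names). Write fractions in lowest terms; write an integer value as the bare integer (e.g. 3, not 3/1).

((L:29/2,(P:5,S:5):19/2):5/3,R:97/6)

step 1: merge (P,S) at d=10; branch lengths P→5, S→5; new cluster PS
  updated: d(L,PS)=29, d(PS,R)=67/2
step 2: merge (L,PS) at d=29; branch lengths L→29/2, PS→19/2; new cluster LPS
  updated: d(LPS,R)=97/3
step 3: merge (LPS,R) at d=97/3; branch lengths LPS→5/3, R→97/6; new cluster LPRS
final tree: ((L:29/2,(P:5,S:5):19/2):5/3,R:97/6)
total length: 311/6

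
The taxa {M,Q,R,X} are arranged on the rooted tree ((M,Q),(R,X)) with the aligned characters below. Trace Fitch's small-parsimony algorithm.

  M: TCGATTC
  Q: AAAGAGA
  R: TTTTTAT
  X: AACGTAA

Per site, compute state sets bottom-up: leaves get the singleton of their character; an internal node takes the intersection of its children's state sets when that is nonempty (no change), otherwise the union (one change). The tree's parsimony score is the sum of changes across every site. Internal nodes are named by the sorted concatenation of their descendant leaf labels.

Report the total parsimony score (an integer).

site 0, node MQ: M={T} ∪ Q={A} → {A,T} (+1)
site 0, node RX: R={T} ∪ X={A} → {A,T} (+1)
site 0, node MQRX: MQ={A,T} ∩ RX={A,T} → {A,T} (+0)
site 1, node MQ: M={C} ∪ Q={A} → {A,C} (+1)
site 1, node RX: R={T} ∪ X={A} → {A,T} (+1)
site 1, node MQRX: MQ={A,C} ∩ RX={A,T} → {A} (+0)
site 2, node MQ: M={G} ∪ Q={A} → {A,G} (+1)
site 2, node RX: R={T} ∪ X={C} → {C,T} (+1)
site 2, node MQRX: MQ={A,G} ∪ RX={C,T} → {A,C,G,T} (+1)
site 3, node MQ: M={A} ∪ Q={G} → {A,G} (+1)
site 3, node RX: R={T} ∪ X={G} → {G,T} (+1)
site 3, node MQRX: MQ={A,G} ∩ RX={G,T} → {G} (+0)
site 4, node MQ: M={T} ∪ Q={A} → {A,T} (+1)
site 4, node RX: R={T} ∩ X={T} → {T} (+0)
site 4, node MQRX: MQ={A,T} ∩ RX={T} → {T} (+0)
site 5, node MQ: M={T} ∪ Q={G} → {G,T} (+1)
site 5, node RX: R={A} ∩ X={A} → {A} (+0)
site 5, node MQRX: MQ={G,T} ∪ RX={A} → {A,G,T} (+1)
site 6, node MQ: M={C} ∪ Q={A} → {A,C} (+1)
site 6, node RX: R={T} ∪ X={A} → {A,T} (+1)
site 6, node MQRX: MQ={A,C} ∩ RX={A,T} → {A} (+0)
per-site changes: [2, 2, 3, 2, 1, 2, 2]; total = 14

14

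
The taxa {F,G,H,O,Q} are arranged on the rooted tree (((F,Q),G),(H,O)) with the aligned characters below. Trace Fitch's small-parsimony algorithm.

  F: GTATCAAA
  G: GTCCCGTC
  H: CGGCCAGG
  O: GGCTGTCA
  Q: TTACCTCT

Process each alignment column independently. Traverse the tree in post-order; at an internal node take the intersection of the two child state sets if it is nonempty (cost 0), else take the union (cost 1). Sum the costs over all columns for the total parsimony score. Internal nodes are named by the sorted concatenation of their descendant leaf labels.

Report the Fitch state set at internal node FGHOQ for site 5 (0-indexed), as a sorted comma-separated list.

site 0, node FQ: F={G} ∪ Q={T} → {G,T} (+1)
site 0, node FGQ: FQ={G,T} ∩ G={G} → {G} (+0)
site 0, node HO: H={C} ∪ O={G} → {C,G} (+1)
site 0, node FGHOQ: FGQ={G} ∩ HO={C,G} → {G} (+0)
site 1, node FQ: F={T} ∩ Q={T} → {T} (+0)
site 1, node FGQ: FQ={T} ∩ G={T} → {T} (+0)
site 1, node HO: H={G} ∩ O={G} → {G} (+0)
site 1, node FGHOQ: FGQ={T} ∪ HO={G} → {G,T} (+1)
site 2, node FQ: F={A} ∩ Q={A} → {A} (+0)
site 2, node FGQ: FQ={A} ∪ G={C} → {A,C} (+1)
site 2, node HO: H={G} ∪ O={C} → {C,G} (+1)
site 2, node FGHOQ: FGQ={A,C} ∩ HO={C,G} → {C} (+0)
site 3, node FQ: F={T} ∪ Q={C} → {C,T} (+1)
site 3, node FGQ: FQ={C,T} ∩ G={C} → {C} (+0)
site 3, node HO: H={C} ∪ O={T} → {C,T} (+1)
site 3, node FGHOQ: FGQ={C} ∩ HO={C,T} → {C} (+0)
site 4, node FQ: F={C} ∩ Q={C} → {C} (+0)
site 4, node FGQ: FQ={C} ∩ G={C} → {C} (+0)
site 4, node HO: H={C} ∪ O={G} → {C,G} (+1)
site 4, node FGHOQ: FGQ={C} ∩ HO={C,G} → {C} (+0)
site 5, node FQ: F={A} ∪ Q={T} → {A,T} (+1)
site 5, node FGQ: FQ={A,T} ∪ G={G} → {A,G,T} (+1)
site 5, node HO: H={A} ∪ O={T} → {A,T} (+1)
site 5, node FGHOQ: FGQ={A,G,T} ∩ HO={A,T} → {A,T} (+0)
site 6, node FQ: F={A} ∪ Q={C} → {A,C} (+1)
site 6, node FGQ: FQ={A,C} ∪ G={T} → {A,C,T} (+1)
site 6, node HO: H={G} ∪ O={C} → {C,G} (+1)
site 6, node FGHOQ: FGQ={A,C,T} ∩ HO={C,G} → {C} (+0)
site 7, node FQ: F={A} ∪ Q={T} → {A,T} (+1)
site 7, node FGQ: FQ={A,T} ∪ G={C} → {A,C,T} (+1)
site 7, node HO: H={G} ∪ O={A} → {A,G} (+1)
site 7, node FGHOQ: FGQ={A,C,T} ∩ HO={A,G} → {A} (+0)
per-site changes: [2, 1, 2, 2, 1, 3, 3, 3]; total = 17

A,T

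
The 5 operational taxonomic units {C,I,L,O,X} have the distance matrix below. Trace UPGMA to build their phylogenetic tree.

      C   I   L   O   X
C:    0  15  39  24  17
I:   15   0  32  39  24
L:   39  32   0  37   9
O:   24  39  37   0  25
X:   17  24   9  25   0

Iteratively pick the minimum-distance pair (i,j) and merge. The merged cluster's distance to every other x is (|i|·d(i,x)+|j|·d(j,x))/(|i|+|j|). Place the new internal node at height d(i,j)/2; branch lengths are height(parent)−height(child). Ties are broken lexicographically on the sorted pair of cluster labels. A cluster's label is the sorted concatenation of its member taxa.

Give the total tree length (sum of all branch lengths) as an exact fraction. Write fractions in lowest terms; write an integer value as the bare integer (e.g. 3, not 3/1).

1. join L+X (d=9) ⇒ LX; edges |L|=9/2, |X|=9/2
  updated: d(C,LX)=28, d(I,LX)=28, d(LX,O)=31
2. join C+I (d=15) ⇒ CI; edges |C|=15/2, |I|=15/2
  updated: d(CI,LX)=28, d(CI,O)=63/2
3. join CI+LX (d=28) ⇒ CILX; edges |CI|=13/2, |LX|=19/2
  updated: d(CILX,O)=125/4
4. join CILX+O (d=125/4) ⇒ CILOX; edges |CILX|=13/8, |O|=125/8
final tree: (((C:15/2,I:15/2):13/2,(L:9/2,X:9/2):19/2):13/8,O:125/8)
total length: 229/4

229/4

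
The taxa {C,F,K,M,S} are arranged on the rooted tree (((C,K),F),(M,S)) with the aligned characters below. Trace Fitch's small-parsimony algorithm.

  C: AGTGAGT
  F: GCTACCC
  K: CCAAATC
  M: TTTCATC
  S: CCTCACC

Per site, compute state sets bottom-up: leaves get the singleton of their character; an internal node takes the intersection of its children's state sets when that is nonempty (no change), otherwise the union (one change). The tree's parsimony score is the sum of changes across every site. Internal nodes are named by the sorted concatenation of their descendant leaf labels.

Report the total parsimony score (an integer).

13

[col 0] CK: children C:{A}, K:{C} ∪→ {A,C}; cost 1
[col 0] CFK: children CK:{A,C}, F:{G} ∪→ {A,C,G}; cost 1
[col 0] MS: children M:{T}, S:{C} ∪→ {C,T}; cost 1
[col 0] CFKMS: children CFK:{A,C,G}, MS:{C,T} ∩→ {C}; cost 0
[col 1] CK: children C:{G}, K:{C} ∪→ {C,G}; cost 1
[col 1] CFK: children CK:{C,G}, F:{C} ∩→ {C}; cost 0
[col 1] MS: children M:{T}, S:{C} ∪→ {C,T}; cost 1
[col 1] CFKMS: children CFK:{C}, MS:{C,T} ∩→ {C}; cost 0
[col 2] CK: children C:{T}, K:{A} ∪→ {A,T}; cost 1
[col 2] CFK: children CK:{A,T}, F:{T} ∩→ {T}; cost 0
[col 2] MS: children M:{T}, S:{T} ∩→ {T}; cost 0
[col 2] CFKMS: children CFK:{T}, MS:{T} ∩→ {T}; cost 0
[col 3] CK: children C:{G}, K:{A} ∪→ {A,G}; cost 1
[col 3] CFK: children CK:{A,G}, F:{A} ∩→ {A}; cost 0
[col 3] MS: children M:{C}, S:{C} ∩→ {C}; cost 0
[col 3] CFKMS: children CFK:{A}, MS:{C} ∪→ {A,C}; cost 1
[col 4] CK: children C:{A}, K:{A} ∩→ {A}; cost 0
[col 4] CFK: children CK:{A}, F:{C} ∪→ {A,C}; cost 1
[col 4] MS: children M:{A}, S:{A} ∩→ {A}; cost 0
[col 4] CFKMS: children CFK:{A,C}, MS:{A} ∩→ {A}; cost 0
[col 5] CK: children C:{G}, K:{T} ∪→ {G,T}; cost 1
[col 5] CFK: children CK:{G,T}, F:{C} ∪→ {C,G,T}; cost 1
[col 5] MS: children M:{T}, S:{C} ∪→ {C,T}; cost 1
[col 5] CFKMS: children CFK:{C,G,T}, MS:{C,T} ∩→ {C,T}; cost 0
[col 6] CK: children C:{T}, K:{C} ∪→ {C,T}; cost 1
[col 6] CFK: children CK:{C,T}, F:{C} ∩→ {C}; cost 0
[col 6] MS: children M:{C}, S:{C} ∩→ {C}; cost 0
[col 6] CFKMS: children CFK:{C}, MS:{C} ∩→ {C}; cost 0
per-site changes: [3, 2, 1, 2, 1, 3, 1]; total = 13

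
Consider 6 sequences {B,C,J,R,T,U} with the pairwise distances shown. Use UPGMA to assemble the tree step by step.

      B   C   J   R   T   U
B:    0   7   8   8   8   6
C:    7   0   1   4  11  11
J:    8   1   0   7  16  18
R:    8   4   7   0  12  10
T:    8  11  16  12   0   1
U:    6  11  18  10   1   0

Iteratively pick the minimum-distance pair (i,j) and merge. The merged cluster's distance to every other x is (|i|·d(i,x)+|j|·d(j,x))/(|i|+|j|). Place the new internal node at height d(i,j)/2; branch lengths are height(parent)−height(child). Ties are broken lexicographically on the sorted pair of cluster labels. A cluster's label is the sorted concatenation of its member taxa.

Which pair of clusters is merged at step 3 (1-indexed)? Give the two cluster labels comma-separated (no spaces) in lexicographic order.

CJ,R

step 1: merge (C,J) at d=1; branch lengths C→1/2, J→1/2; new cluster CJ
  updated: d(B,CJ)=15/2, d(CJ,R)=11/2, d(CJ,T)=27/2, d(CJ,U)=29/2
step 2: merge (T,U) at d=1; branch lengths T→1/2, U→1/2; new cluster TU
  updated: d(B,TU)=7, d(CJ,TU)=14, d(R,TU)=11
step 3: merge (CJ,R) at d=11/2; branch lengths CJ→9/4, R→11/4; new cluster CJR
  updated: d(B,CJR)=23/3, d(CJR,TU)=13
step 4: merge (B,TU) at d=7; branch lengths B→7/2, TU→3; new cluster BTU
  updated: d(BTU,CJR)=101/9
step 5: merge (BTU,CJR) at d=101/9; branch lengths BTU→19/9, CJR→103/36; new cluster BCJRTU
final tree: ((B:7/2,(T:1/2,U:1/2):3):19/9,((C:1/2,J:1/2):9/4,R:11/4):103/36)
total length: 665/36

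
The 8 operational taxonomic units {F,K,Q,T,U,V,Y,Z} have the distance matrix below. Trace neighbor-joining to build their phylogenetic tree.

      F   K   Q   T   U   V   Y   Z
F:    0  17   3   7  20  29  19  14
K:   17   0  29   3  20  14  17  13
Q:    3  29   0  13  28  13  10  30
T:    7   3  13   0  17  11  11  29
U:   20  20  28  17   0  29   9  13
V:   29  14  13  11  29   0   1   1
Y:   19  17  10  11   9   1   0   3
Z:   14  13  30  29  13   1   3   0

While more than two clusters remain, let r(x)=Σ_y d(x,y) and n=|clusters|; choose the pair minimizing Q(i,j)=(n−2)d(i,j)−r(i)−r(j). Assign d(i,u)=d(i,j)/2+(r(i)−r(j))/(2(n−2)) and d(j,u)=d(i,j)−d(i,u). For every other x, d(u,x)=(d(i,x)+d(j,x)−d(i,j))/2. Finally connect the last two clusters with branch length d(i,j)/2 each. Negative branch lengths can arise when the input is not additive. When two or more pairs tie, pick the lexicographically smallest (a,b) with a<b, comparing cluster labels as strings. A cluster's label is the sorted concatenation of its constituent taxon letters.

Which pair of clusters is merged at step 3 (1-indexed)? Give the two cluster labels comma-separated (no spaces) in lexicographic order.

1. join F+Q (d=3, Q=-217) ⇒ FQ; edges |F|=1/12, |Q|=35/12
  updated: d(FQ,K)=43/2, d(FQ,T)=17/2, d(FQ,U)=45/2, d(FQ,V)=39/2, d(FQ,Y)=13, d(FQ,Z)=41/2
2. join K+T (d=3, Q=-153) ⇒ KT; edges |K|=12/5, |T|=3/5
  updated: d(FQ,KT)=27/2, d(KT,U)=17, d(KT,V)=11, d(KT,Y)=25/2, d(KT,Z)=39/2
3. join V+Z (d=1, Q=-229/2) ⇒ VZ; edges |V|=17/16, |Z|=-1/16
  updated: d(FQ,VZ)=39/2, d(KT,VZ)=59/4, d(U,VZ)=41/2, d(VZ,Y)=3/2
4. join VZ+Y (d=3/2, Q=-351/4) ⇒ VYZ; edges |VZ|=33/8, |Y|=-21/8
  updated: d(FQ,VYZ)=31/2, d(KT,VYZ)=103/8, d(U,VYZ)=14
5. join FQ+KT (d=27/2, Q=-543/8) ⇒ FKQT; edges |FQ|=281/32, |KT|=151/32
  updated: d(FKQT,U)=13, d(FKQT,VYZ)=119/16
6. join FKQT+U (d=13, Q=-551/16) ⇒ FKQTU; edges |FKQT|=103/32, |U|=313/32
  updated: d(FKQTU,VYZ)=135/32
7. join FKQTU+VYZ (d=135/32) ⇒ FKQTUVYZ; edges |FKQTU|=135/64, |VYZ|=135/64
final tree: ((((F:1/12,Q:35/12):281/32,(K:12/5,T:3/5):151/32):103/32,U:313/32):135/64,((V:17/16,Z:-1/16):33/8,Y:-21/8):135/64)
total length: 1255/32

V,Z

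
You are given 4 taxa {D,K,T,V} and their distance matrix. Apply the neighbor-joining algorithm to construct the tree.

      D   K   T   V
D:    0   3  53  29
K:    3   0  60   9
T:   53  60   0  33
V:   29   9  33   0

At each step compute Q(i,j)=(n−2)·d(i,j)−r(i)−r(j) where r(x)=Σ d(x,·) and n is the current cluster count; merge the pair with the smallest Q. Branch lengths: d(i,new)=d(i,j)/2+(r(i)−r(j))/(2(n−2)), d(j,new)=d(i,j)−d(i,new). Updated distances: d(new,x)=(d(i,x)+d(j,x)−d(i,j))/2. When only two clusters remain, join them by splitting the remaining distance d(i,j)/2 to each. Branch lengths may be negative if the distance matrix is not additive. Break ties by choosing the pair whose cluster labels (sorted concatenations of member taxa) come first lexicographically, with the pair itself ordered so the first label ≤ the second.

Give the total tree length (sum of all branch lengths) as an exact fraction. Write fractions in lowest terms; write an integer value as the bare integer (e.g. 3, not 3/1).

223/4

iteration 1: select D,K (d=3, Q=-151); attach at lengths (19/4, -7/4); label the merged cluster DK
  updated: d(DK,T)=55, d(DK,V)=35/2
iteration 2: select DK,T (d=55, Q=-211/2); attach at lengths (79/4, 141/4); label the merged cluster DKT
  updated: d(DKT,V)=-9/4
iteration 3: select DKT,V (d=-9/4); attach at lengths (-9/8, -9/8); label the merged cluster DKTV
final tree: (((D:19/4,K:-7/4):79/4,T:141/4):-9/8,V:-9/8)
total length: 223/4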